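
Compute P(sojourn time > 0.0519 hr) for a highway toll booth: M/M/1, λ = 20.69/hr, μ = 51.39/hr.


W ~ Exponential(μ−λ) for M/M/1.
μ − λ = 51.39 − 20.69 = 30.7000
P(W > t) = e^{−(μ−λ)t} = e^{−1.5933} = 0.203248

Final: 0.203248


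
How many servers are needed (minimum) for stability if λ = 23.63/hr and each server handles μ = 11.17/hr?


Stability requires cμ > λ ⇔ c > λ/μ.
λ/μ = 23.63/11.17 = 2.1155
Minimum integer c = ⌊2.1155⌋ + 1 = 3
Check: 3·11.17 = 33.51 > 23.63, while 2·11.17 = 22.34 ≤ 23.63

Final: 3 servers


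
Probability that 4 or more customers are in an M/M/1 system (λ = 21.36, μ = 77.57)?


ρ = 21.36/77.57 = 0.2754
P(N ≥ n) = ρ^n = 0.2754^4 = 0.005749

Final: 0.005749


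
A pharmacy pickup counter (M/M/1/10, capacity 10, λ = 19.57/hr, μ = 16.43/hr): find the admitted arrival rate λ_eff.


ρ = 1.1911; P_K = (1−ρ)ρ^10/(1−ρ^11) = 0.187892
λ_eff = λ(1 − P_K) = 19.57·(1 − 0.187892) = 19.57·0.812108 = 15.8930 /hr

Final: 15.8930 /hr


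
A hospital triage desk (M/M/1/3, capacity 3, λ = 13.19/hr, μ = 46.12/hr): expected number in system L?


ρ = 13.19/46.12 = 0.2860
L = ρ[1 − (K+1)ρ^K + Kρ^(K+1)] / [(1−ρ)(1−ρ^(K+1))]
Numerator: 0.2860·(1 − 4·0.023392 + 3·0.006690) = 0.264973
Denominator: (0.7140)·(0.993310) = 0.709230
L = 0.264973/0.709230 = 0.3736

Final: 0.3736


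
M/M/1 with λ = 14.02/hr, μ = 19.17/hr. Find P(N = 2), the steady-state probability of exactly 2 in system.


ρ = 14.02/19.17 = 0.7314
P_n = (1−ρ)·ρ^n = (1 − 0.7314)·0.7314^2 = 0.2686·0.534874 = 0.143693

Final: 0.143693


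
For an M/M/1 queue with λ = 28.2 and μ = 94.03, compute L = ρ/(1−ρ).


ρ = λ/μ = 28.2/94.03 = 0.2999
L = ρ/(1−ρ) = 0.2999/(1 − 0.2999) = 0.2999/0.7001 = 0.4284

Final: 0.4284


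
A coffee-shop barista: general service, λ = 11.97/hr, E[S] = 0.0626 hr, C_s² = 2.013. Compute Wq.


ρ = λ·E[S] = 11.97·0.0626 = 0.7493
E[S²] = E[S]²(1+C_s²) = 0.0626²·(1+2.013) = 0.011807
Wq = λ·E[S²]/(2(1−ρ)) = 11.97·0.011807/(2·0.2507) = 0.28190 hr

Final: 0.28190 hr


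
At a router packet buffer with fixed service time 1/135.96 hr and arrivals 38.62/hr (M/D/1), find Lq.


ρ = 38.62/135.96 = 0.2841
M/D/1: Lq = ρ²/(2(1−ρ)) = 0.08069/(2·0.7159) = 0.05635

Final: 0.05635


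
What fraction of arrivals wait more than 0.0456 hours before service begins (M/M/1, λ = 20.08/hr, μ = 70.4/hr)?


ρ = 20.08/70.4 = 0.2852
P(Wq > t) = ρ·e^{−(μ−λ)t} = 0.2852·e^{−2.2946}
= 0.2852·0.100803 = 0.028752

Final: 0.028752


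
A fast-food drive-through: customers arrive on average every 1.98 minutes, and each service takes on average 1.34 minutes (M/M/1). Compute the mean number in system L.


λ = 60/1.98 = 30.3030 /hr
μ = 60/1.34 = 44.7761 /hr
ρ = λ/μ = 30.3030/44.7761 = 0.6768
L = ρ/(1−ρ) = 0.6768/0.3232 = 2.0938

Final: 2.0938


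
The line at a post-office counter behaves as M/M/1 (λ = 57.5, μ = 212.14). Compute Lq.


ρ = 57.5/212.14 = 0.2710
Lq = ρ²/(1−ρ) = 0.07347/0.7290 = 0.1008

Final: 0.1008


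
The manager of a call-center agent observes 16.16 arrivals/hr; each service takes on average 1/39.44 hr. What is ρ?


ρ = λ/μ = 16.16/39.44 = 0.4097

Final: 0.4097


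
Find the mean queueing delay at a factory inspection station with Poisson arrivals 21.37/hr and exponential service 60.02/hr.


ρ = 21.37/60.02 = 0.3560
Wq = ρ/(μ−λ) = 0.3560/(60.02 − 21.37) = 0.3560/38.65 = 0.009212 hr

Final: 0.009212 hr


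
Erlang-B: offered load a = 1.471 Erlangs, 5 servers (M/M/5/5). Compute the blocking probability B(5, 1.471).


B(c,a) = (a^c/c!) / Σ_{k=0}^{c} a^k/k!
a^5/5! = 0.057396
Σ terms (k=0..5): 1.00000 + 1.47100 + 1.08192 + 0.53050 + 0.19509 + 0.05740 = 4.335910
B = 0.057396/4.335910 = 0.013237

Final: 0.013237


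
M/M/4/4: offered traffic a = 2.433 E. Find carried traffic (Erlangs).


B(4,2.433) = 0.142397 (Erlang-B)
Carried load = a(1 − B) = 2.433·(1 − 0.142397) = 2.433·0.857603 = 2.0865 E

Final: 2.0865 Erlangs


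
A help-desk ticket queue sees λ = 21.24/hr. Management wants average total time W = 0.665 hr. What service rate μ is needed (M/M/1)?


W = 1/(μ−λ) ⇒ μ − λ = 1/W = 1/0.665 = 1.5038
μ = λ + 1/W = 21.24 + 1.5038 = 22.7438 per hr

Final: 22.7438 /hr


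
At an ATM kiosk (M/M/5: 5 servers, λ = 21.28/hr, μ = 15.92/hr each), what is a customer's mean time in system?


a = 1.3367; ρ = 0.2673; P₀ = 0.262492
Lq = P₀·a^c·ρ/(c!(1−ρ)²) = 0.004649
Wq = Lq/λ = 0.004649/21.28 = 0.0002185 hr
W = Wq + 1/μ = 0.0002185 + 0.06281 = 0.06303 hr

Final: 0.06303 hr


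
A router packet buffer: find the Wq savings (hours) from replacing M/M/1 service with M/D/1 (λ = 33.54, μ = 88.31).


ρ = 33.54/88.31 = 0.3798
Wq(M/M/1) = ρ/(μ−λ) = 0.3798/54.77 = 0.006934 hr
Wq(M/D/1) = ρ/(2(μ−λ)) = 0.003467 hr
Savings = 0.006934 − 0.003467 = 0.003467 hr

Final: 0.003467 hr


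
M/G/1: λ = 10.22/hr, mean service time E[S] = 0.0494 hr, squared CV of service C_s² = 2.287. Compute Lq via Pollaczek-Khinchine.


ρ = λ·E[S] = 10.22·0.0494 = 0.5049
Lq = ρ²(1+C_s²)/(2(1−ρ)) = 0.2549·(1+2.287)/(2·0.4951)
= 0.2549·3.2870/0.9903 = 0.84607

Final: 0.84607


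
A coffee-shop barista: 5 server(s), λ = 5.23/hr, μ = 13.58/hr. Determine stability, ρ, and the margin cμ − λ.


Total capacity cμ = 5·13.58 = 67.90/hr
ρ = λ/(cμ) = 5.23/67.90 = 0.07703
Stable ⇔ ρ < 1: YES
Spare capacity = cμ − λ = 67.90 − 5.23 = 62.67/hr

Final: ρ = 0.07703; stable; margin = 62.67/hr


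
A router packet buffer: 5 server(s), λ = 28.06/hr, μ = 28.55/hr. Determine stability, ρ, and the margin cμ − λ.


Total capacity cμ = 5·28.55 = 142.75/hr
ρ = λ/(cμ) = 28.06/142.75 = 0.1966
Stable ⇔ ρ < 1: YES
Spare capacity = cμ − λ = 142.75 − 28.06 = 114.69/hr

Final: ρ = 0.1966; stable; margin = 114.69/hr


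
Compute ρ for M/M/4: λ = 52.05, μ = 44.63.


ρ = λ/(cμ) = 52.05/(4·44.63) = 52.05/178.52 = 0.2916

Final: 0.2916


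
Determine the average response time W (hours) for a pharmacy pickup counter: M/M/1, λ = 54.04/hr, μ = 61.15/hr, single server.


W = 1/(μ−λ) = 1/(61.15 − 54.04) = 1/7.11 = 0.1406 hr

Final: 0.1406 hr


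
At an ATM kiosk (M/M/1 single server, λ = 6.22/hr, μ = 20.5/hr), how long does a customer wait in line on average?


ρ = 6.22/20.5 = 0.3034
Wq = ρ/(μ−λ) = 0.3034/(20.5 − 6.22) = 0.3034/14.28 = 0.02125 hr

Final: 0.02125 hr


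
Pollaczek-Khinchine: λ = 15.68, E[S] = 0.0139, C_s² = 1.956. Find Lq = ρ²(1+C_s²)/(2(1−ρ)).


ρ = λ·E[S] = 15.68·0.0139 = 0.2180
Lq = ρ²(1+C_s²)/(2(1−ρ)) = 0.04750·(1+1.956)/(2·0.7820)
= 0.04750·2.9560/1.5641 = 0.08978

Final: 0.08978


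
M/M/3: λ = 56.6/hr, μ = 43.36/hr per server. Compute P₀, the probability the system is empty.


a = λ/μ = 56.6/43.36 = 1.3054; ρ = a/c = 0.4351
Σ_{k=0}^{2} a^k/k! (terms k=0..2) = 1.00000 + 1.30535 + 0.85197 = 3.15732
Tail: a^3/(3!(1−ρ)) = 2.22424/(6·0.5649) = 0.65625
P₀ = 1/(3.15732 + 0.65625) = 1/3.81357 = 0.262221

Final: 0.262221


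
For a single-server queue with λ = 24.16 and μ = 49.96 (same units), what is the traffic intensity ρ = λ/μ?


ρ = λ/μ = 24.16/49.96 = 0.4836

Final: 0.4836


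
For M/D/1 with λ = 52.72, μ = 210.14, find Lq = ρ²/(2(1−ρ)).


ρ = 52.72/210.14 = 0.2509
M/D/1: Lq = ρ²/(2(1−ρ)) = 0.06294/(2·0.7491) = 0.04201

Final: 0.04201


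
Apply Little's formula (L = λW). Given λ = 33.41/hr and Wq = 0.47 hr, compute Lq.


Lq = λWq = 33.41·0.47 = 15.7027

Final: 15.7027


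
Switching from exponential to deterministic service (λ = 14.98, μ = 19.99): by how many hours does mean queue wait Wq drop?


ρ = 14.98/19.99 = 0.7494
Wq(M/M/1) = ρ/(μ−λ) = 0.7494/5.01 = 0.14958 hr
Wq(M/D/1) = ρ/(2(μ−λ)) = 0.07479 hr
Savings = 0.14958 − 0.07479 = 0.07479 hr

Final: 0.07479 hr


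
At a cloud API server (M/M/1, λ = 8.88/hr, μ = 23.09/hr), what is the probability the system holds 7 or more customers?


ρ = 8.88/23.09 = 0.3846
P(N ≥ n) = ρ^n = 0.3846^7 = 0.001244

Final: 0.001244


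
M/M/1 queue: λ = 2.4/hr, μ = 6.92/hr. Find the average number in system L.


ρ = λ/μ = 2.4/6.92 = 0.3468
L = ρ/(1−ρ) = 0.3468/(1 − 0.3468) = 0.3468/0.6532 = 0.5310

Final: 0.5310


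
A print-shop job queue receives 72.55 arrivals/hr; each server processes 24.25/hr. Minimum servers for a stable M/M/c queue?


Stability requires cμ > λ ⇔ c > λ/μ.
λ/μ = 72.55/24.25 = 2.9918
Minimum integer c = ⌊2.9918⌋ + 1 = 3
Check: 3·24.25 = 72.75 > 72.55, while 2·24.25 = 48.50 ≤ 72.55

Final: 3 servers


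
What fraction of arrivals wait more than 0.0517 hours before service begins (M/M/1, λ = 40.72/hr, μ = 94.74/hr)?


ρ = 40.72/94.74 = 0.4298
P(Wq > t) = ρ·e^{−(μ−λ)t} = 0.4298·e^{−2.7928}
= 0.4298·0.061247 = 0.026325

Final: 0.026325


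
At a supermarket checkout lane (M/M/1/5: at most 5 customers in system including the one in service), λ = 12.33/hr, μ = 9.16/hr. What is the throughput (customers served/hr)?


ρ = 1.3461; P_K = (1−ρ)ρ^5/(1−ρ^6) = 0.309051
λ_eff = λ(1 − P_K) = 12.33·(1 − 0.309051) = 12.33·0.690949 = 8.5194 /hr

Final: 8.5194 /hr


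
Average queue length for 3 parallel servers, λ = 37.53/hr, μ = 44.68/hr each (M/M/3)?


a = λ/μ = 0.8400; ρ = a/3 = 0.2800
P₀ = 0.429196
Lq = P₀·a^c·ρ / (c!·(1−ρ)²) = 0.429196·0.59265·0.2800/(6·0.51841)
= 0.02290

Final: 0.02290


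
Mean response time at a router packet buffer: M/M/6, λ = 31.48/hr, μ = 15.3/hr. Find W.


a = 2.0575; ρ = 0.3429; P₀ = 0.127546
Lq = P₀·a^c·ρ/(c!(1−ρ)²) = 0.01067
Wq = Lq/λ = 0.01067/31.48 = 0.0003391 hr
W = Wq + 1/μ = 0.0003391 + 0.06536 = 0.06570 hr

Final: 0.06570 hr


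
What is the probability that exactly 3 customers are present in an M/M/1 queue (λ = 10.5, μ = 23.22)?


ρ = 10.5/23.22 = 0.4522
P_n = (1−ρ)·ρ^n = (1 − 0.4522)·0.4522^3 = 0.5478·0.092466 = 0.050653

Final: 0.050653


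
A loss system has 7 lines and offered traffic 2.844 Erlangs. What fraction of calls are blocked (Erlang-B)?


B(c,a) = (a^c/c!) / Σ_{k=0}^{c} a^k/k!
a^7/7! = 0.298591
Σ terms (k=0..7): 1.00000 + 2.84400 + 4.04417 + 3.83387 + 2.72588 + 1.55048 + 0.73493 + 0.29859 = 17.031923
B = 0.298591/17.031923 = 0.017531

Final: 0.017531


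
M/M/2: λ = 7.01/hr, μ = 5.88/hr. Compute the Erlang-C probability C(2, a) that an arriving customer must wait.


a = λ/μ = 1.1922; ρ = a/2 = 0.5961
P₀ = 0.253063 (from M/M/c formula)
C(c,a) = [a^c/(c!(1−ρ))]·P₀ = [1.42129/(2·0.4039)]·0.253063
= 1.75940·0.253063 = 0.445240

Final: 0.445240


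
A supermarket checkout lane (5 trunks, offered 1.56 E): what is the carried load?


B(5,1.56) = 0.016266 (Erlang-B)
Carried load = a(1 − B) = 1.56·(1 − 0.016266) = 1.56·0.983734 = 1.5346 E

Final: 1.5346 Erlangs


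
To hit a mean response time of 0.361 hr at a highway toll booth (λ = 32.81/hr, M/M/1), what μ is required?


W = 1/(μ−λ) ⇒ μ − λ = 1/W = 1/0.361 = 2.7701
μ = λ + 1/W = 32.81 + 2.7701 = 35.5801 per hr

Final: 35.5801 /hr


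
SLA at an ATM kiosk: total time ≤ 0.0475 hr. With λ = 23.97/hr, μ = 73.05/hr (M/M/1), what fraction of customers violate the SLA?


W ~ Exponential(μ−λ) for M/M/1.
μ − λ = 73.05 − 23.97 = 49.0800
P(W > t) = e^{−(μ−λ)t} = e^{−2.3313} = 0.097169

Final: 0.097169


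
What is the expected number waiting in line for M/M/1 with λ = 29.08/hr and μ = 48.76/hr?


ρ = 29.08/48.76 = 0.5964
Lq = ρ²/(1−ρ) = 0.3557/0.4036 = 0.8813

Final: 0.8813


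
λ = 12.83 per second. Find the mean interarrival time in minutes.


Mean interarrival time = 1/λ = 1/12.83 second = 0.07794 second
In minutes: 0.07794 × 0.0166667 = 0.001299 min

Final: 0.001299 min


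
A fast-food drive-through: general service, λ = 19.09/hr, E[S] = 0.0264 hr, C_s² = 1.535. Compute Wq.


ρ = λ·E[S] = 19.09·0.0264 = 0.5040
E[S²] = E[S]²(1+C_s²) = 0.0264²·(1+1.535) = 0.001767
Wq = λ·E[S²]/(2(1−ρ)) = 19.09·0.001767/(2·0.4960) = 0.03400 hr

Final: 0.03400 hr


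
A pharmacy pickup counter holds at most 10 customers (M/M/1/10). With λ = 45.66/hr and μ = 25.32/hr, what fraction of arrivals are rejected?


ρ = λ/μ = 45.66/25.32 = 1.8033
P_K = (1−ρ)ρ^K/(1−ρ^(K+1)) = (-0.8033·363.682211)/(1 − 655.834508)
= -292.152297/-654.834508 = 0.446147

Final: 0.446147


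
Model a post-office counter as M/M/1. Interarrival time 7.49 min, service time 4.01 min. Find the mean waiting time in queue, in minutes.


λ = 60/7.49 = 8.0107 /hr
μ = 60/4.01 = 14.9626 /hr
ρ = λ/μ = 8.0107/14.9626 = 0.5354
Wq = ρ/(μ−λ) = 0.5354/(14.9626−8.0107) = 0.07701 hr
In minutes: 0.07701·60 = 4.621 min

Final: 4.621 min


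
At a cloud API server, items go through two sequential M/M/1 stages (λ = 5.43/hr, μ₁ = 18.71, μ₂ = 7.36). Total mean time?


Each node sees arrival rate λ = 5.43/hr (tandem ⇒ throughput preserved).
W₁ = 1/(μ₁−λ) = 1/(18.71−5.43) = 0.07530 hr
W₂ = 1/(μ₂−λ) = 1/(7.36−5.43) = 0.51813 hr
W_total = W₁ + W₂ = 0.07530 + 0.51813 = 0.59344 hr

Final: 0.59344 hr


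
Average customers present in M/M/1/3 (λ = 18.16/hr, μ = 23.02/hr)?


ρ = 18.16/23.02 = 0.7889
L = ρ[1 − (K+1)ρ^K + Kρ^(K+1)] / [(1−ρ)(1−ρ^(K+1))]
Numerator: 0.7889·(1 − 4·0.490944 + 3·0.387295) = 0.156286
Denominator: (0.2111)·(0.612705) = 0.129355
L = 0.156286/0.129355 = 1.2082

Final: 1.2082


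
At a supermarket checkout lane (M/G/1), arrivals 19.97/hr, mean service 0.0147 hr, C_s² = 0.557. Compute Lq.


ρ = λ·E[S] = 19.97·0.0147 = 0.2936
Lq = ρ²(1+C_s²)/(2(1−ρ)) = 0.08618·(1+0.557)/(2·0.7064)
= 0.08618·1.5570/1.4129 = 0.09497

Final: 0.09497


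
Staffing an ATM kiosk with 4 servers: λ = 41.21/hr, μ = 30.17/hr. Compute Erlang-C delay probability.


a = λ/μ = 1.3659; ρ = a/4 = 0.3415
P₀ = 0.253562 (from M/M/c formula)
C(c,a) = [a^c/(c!(1−ρ))]·P₀ = [3.48104/(24·0.6585)]·0.253562
= 0.22026·0.253562 = 0.055849

Final: 0.055849


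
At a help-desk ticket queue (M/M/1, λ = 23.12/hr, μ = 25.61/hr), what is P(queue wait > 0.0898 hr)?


ρ = 23.12/25.61 = 0.9028
P(Wq > t) = ρ·e^{−(μ−λ)t} = 0.9028·e^{−0.2236}
= 0.9028·0.799633 = 0.721887

Final: 0.721887


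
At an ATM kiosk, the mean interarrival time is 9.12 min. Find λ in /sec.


λ = 1/(interarrival time) in consistent units.
1 second = 0.0166667 min, so λ = 0.0166667/9.12 = 0.001827 per second

Final: 0.001827 /sec


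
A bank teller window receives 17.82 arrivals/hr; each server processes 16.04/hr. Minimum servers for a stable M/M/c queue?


Stability requires cμ > λ ⇔ c > λ/μ.
λ/μ = 17.82/16.04 = 1.1110
Minimum integer c = ⌊1.1110⌋ + 1 = 2
Check: 2·16.04 = 32.08 > 17.82, while 1·16.04 = 16.04 ≤ 17.82

Final: 2 servers


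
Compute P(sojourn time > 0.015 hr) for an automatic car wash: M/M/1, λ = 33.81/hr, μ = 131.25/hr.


W ~ Exponential(μ−λ) for M/M/1.
μ − λ = 131.25 − 33.81 = 97.4400
P(W > t) = e^{−(μ−λ)t} = e^{−1.4616} = 0.231865

Final: 0.231865


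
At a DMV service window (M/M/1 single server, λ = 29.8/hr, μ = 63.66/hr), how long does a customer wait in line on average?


ρ = 29.8/63.66 = 0.4681
Wq = ρ/(μ−λ) = 0.4681/(63.66 − 29.8) = 0.4681/33.86 = 0.01382 hr

Final: 0.01382 hr


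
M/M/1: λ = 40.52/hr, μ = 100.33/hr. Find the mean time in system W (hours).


W = 1/(μ−λ) = 1/(100.33 − 40.52) = 1/59.81 = 0.01672 hr

Final: 0.01672 hr


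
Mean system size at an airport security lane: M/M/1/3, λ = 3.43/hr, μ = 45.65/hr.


ρ = 3.43/45.65 = 0.07514
L = ρ[1 − (K+1)ρ^K + Kρ^(K+1)] / [(1−ρ)(1−ρ^(K+1))]
Numerator: 0.07514·(1 − 4·0.0004242 + 3·0.00003187) = 0.075017
Denominator: (0.9249)·(0.999968) = 0.924834
L = 0.075017/0.924834 = 0.08111

Final: 0.08111


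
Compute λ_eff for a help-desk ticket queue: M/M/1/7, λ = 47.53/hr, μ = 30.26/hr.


ρ = 1.5707; P_K = (1−ρ)ρ^7/(1−ρ^8) = 0.373428
λ_eff = λ(1 − P_K) = 47.53·(1 − 0.373428) = 47.53·0.626572 = 29.7809 /hr

Final: 29.7809 /hr


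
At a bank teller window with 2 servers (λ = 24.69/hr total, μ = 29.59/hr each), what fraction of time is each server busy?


ρ = λ/(cμ) = 24.69/(2·29.59) = 24.69/59.18 = 0.4172

Final: 0.4172


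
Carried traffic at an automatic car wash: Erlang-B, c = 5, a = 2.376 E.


B(5,2.376) = 0.060716 (Erlang-B)
Carried load = a(1 − B) = 2.376·(1 − 0.060716) = 2.376·0.939284 = 2.2317 E

Final: 2.2317 Erlangs


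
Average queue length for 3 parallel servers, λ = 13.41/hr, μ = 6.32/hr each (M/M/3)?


a = λ/μ = 2.1218; ρ = a/3 = 0.7073
P₀ = 0.092489
Lq = P₀·a^c·ρ / (c!·(1−ρ)²) = 0.092489·9.55290·0.7073/(6·0.08569)
= 1.21550

Final: 1.21550


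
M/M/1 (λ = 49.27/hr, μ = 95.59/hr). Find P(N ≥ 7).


ρ = 49.27/95.59 = 0.5154
P(N ≥ n) = ρ^n = 0.5154^7 = 0.009665

Final: 0.009665


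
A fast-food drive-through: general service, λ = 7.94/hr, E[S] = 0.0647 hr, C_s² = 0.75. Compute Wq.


ρ = λ·E[S] = 7.94·0.0647 = 0.5137
E[S²] = E[S]²(1+C_s²) = 0.0647²·(1+0.75) = 0.007326
Wq = λ·E[S²]/(2(1−ρ)) = 7.94·0.007326/(2·0.4863) = 0.05981 hr

Final: 0.05981 hr


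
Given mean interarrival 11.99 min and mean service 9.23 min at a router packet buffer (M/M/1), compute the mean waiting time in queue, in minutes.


λ = 60/11.99 = 5.0042 /hr
μ = 60/9.23 = 6.5005 /hr
ρ = λ/μ = 5.0042/6.5005 = 0.7698
Wq = ρ/(μ−λ) = 0.7698/(6.5005−5.0042) = 0.51445 hr
In minutes: 0.51445·60 = 30.867 min

Final: 30.867 min


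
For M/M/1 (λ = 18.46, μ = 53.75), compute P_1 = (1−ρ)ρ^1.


ρ = 18.46/53.75 = 0.3434
P_n = (1−ρ)·ρ^n = (1 − 0.3434)·0.3434^1 = 0.6566·0.343442 = 0.225490

Final: 0.225490


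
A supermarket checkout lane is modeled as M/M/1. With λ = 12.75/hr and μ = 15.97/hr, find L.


ρ = λ/μ = 12.75/15.97 = 0.7984
L = ρ/(1−ρ) = 0.7984/(1 − 0.7984) = 0.7984/0.2016 = 3.9596

Final: 3.9596


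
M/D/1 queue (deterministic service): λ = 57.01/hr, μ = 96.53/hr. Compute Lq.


ρ = 57.01/96.53 = 0.5906
M/D/1: Lq = ρ²/(2(1−ρ)) = 0.3488/(2·0.4094) = 0.42598

Final: 0.42598


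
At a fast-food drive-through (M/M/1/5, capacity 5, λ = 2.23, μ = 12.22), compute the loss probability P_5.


ρ = λ/μ = 2.23/12.22 = 0.1825
P_K = (1−ρ)ρ^K/(1−ρ^(K+1)) = (0.8175·0.0002024)/(1 − 0.00003693)
= 0.0001654/0.999963 = 0.0001655

Final: 0.0001655


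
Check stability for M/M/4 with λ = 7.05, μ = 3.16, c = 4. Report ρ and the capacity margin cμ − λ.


Total capacity cμ = 4·3.16 = 12.64/hr
ρ = λ/(cμ) = 7.05/12.64 = 0.5578
Stable ⇔ ρ < 1: YES
Spare capacity = cμ − λ = 12.64 − 7.05 = 5.59/hr

Final: ρ = 0.5578; stable; margin = 5.59/hr


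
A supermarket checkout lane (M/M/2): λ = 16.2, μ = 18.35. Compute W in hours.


a = 0.8828; ρ = 0.4414; P₀ = 0.387524
Lq = P₀·a^c·ρ/(c!(1−ρ)²) = 0.21365
Wq = Lq/λ = 0.21365/16.2 = 0.01319 hr
W = Wq + 1/μ = 0.01319 + 0.05450 = 0.06768 hr

Final: 0.06768 hr


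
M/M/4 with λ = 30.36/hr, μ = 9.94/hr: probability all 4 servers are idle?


a = λ/μ = 30.36/9.94 = 3.0543; ρ = a/c = 0.7636
Σ_{k=0}^{3} a^k/k! (terms k=0..3) = 1.00000 + 3.05433 + 4.66445 + 4.74892 = 13.46770
Tail: a^4/(4!(1−ρ)) = 87.02851/(24·0.2364) = 15.33800
P₀ = 1/(13.46770 + 15.33800) = 1/28.80570 = 0.034715

Final: 0.034715


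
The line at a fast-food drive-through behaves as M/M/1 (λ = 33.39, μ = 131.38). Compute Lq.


ρ = 33.39/131.38 = 0.2541
Lq = ρ²/(1−ρ) = 0.06459/0.7459 = 0.08660

Final: 0.08660


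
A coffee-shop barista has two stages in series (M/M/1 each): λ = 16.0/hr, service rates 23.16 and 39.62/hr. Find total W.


Each node sees arrival rate λ = 16.0/hr (tandem ⇒ throughput preserved).
W₁ = 1/(μ₁−λ) = 1/(23.16−16.0) = 0.13966 hr
W₂ = 1/(μ₂−λ) = 1/(39.62−16.0) = 0.04234 hr
W_total = W₁ + W₂ = 0.13966 + 0.04234 = 0.18200 hr

Final: 0.18200 hr


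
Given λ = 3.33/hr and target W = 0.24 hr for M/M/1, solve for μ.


W = 1/(μ−λ) ⇒ μ − λ = 1/W = 1/0.24 = 4.1667
μ = λ + 1/W = 3.33 + 4.1667 = 7.4967 per hr

Final: 7.4967 /hr


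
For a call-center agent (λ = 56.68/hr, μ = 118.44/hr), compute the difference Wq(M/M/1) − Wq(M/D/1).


ρ = 56.68/118.44 = 0.4786
Wq(M/M/1) = ρ/(μ−λ) = 0.4786/61.76 = 0.007749 hr
Wq(M/D/1) = ρ/(2(μ−λ)) = 0.003874 hr
Savings = 0.007749 − 0.003874 = 0.003874 hr

Final: 0.003874 hr


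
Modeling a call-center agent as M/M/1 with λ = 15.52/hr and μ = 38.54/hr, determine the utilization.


ρ = λ/μ = 15.52/38.54 = 0.4027

Final: 0.4027


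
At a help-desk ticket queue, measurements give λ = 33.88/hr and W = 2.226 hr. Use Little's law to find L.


L = λW = 33.88·2.226 = 75.4169

Final: 75.4169


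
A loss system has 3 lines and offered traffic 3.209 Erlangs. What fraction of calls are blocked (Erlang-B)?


B(c,a) = (a^c/c!) / Σ_{k=0}^{c} a^k/k!
a^3/3! = 5.507543
Σ terms (k=0..3): 1.00000 + 3.20900 + 5.14884 + 5.50754 = 14.865384
B = 5.507543/14.865384 = 0.370495

Final: 0.370495


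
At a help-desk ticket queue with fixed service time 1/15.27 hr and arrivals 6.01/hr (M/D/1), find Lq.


ρ = 6.01/15.27 = 0.3936
M/D/1: Lq = ρ²/(2(1−ρ)) = 0.1549/(2·0.6064) = 0.12772

Final: 0.12772


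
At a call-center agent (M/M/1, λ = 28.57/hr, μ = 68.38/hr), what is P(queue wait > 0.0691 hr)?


ρ = 28.57/68.38 = 0.4178
P(Wq > t) = ρ·e^{−(μ−λ)t} = 0.4178·e^{−2.7509}
= 0.4178·0.063872 = 0.026687

Final: 0.026687


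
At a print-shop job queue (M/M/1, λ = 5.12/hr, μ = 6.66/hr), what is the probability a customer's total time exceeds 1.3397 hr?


W ~ Exponential(μ−λ) for M/M/1.
μ − λ = 6.66 − 5.12 = 1.5400
P(W > t) = e^{−(μ−λ)t} = e^{−2.0631} = 0.127055

Final: 0.127055


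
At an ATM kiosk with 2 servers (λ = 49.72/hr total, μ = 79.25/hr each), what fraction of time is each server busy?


ρ = λ/(cμ) = 49.72/(2·79.25) = 49.72/158.50 = 0.3137

Final: 0.3137


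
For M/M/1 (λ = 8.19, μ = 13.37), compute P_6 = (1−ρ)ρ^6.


ρ = 8.19/13.37 = 0.6126
P_n = (1−ρ)·ρ^n = (1 − 0.6126)·0.6126^6 = 0.3874·0.052834 = 0.020470

Final: 0.020470


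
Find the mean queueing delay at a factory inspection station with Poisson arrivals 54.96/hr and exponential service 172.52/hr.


ρ = 54.96/172.52 = 0.3186
Wq = ρ/(μ−λ) = 0.3186/(172.52 − 54.96) = 0.3186/117.56 = 0.002710 hr

Final: 0.002710 hr


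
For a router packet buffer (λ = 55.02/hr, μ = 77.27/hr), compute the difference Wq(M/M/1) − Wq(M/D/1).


ρ = 55.02/77.27 = 0.7120
Wq(M/M/1) = ρ/(μ−λ) = 0.7120/22.25 = 0.03200 hr
Wq(M/D/1) = ρ/(2(μ−λ)) = 0.01600 hr
Savings = 0.03200 − 0.01600 = 0.01600 hr

Final: 0.01600 hr


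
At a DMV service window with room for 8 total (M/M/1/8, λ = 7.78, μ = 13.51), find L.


ρ = 7.78/13.51 = 0.5759
L = ρ[1 − (K+1)ρ^K + Kρ^(K+1)] / [(1−ρ)(1−ρ^(K+1))]
Numerator: 0.5759·(1 − 9·0.012095 + 8·0.006965) = 0.545272
Denominator: (0.4241)·(0.993035) = 0.421176
L = 0.545272/0.421176 = 1.2946

Final: 1.2946


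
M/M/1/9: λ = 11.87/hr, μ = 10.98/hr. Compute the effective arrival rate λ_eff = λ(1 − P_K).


ρ = 1.0811; P_K = (1−ρ)ρ^9/(1−ρ^10) = 0.138513
λ_eff = λ(1 − P_K) = 11.87·(1 − 0.138513) = 11.87·0.861487 = 10.2259 /hr

Final: 10.2259 /hr


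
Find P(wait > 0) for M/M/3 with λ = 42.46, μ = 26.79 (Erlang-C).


a = λ/μ = 1.5849; ρ = a/3 = 0.5283
P₀ = 0.190562 (from M/M/c formula)
C(c,a) = [a^c/(c!(1−ρ))]·P₀ = [3.98127/(6·0.4717)]·0.190562
= 1.40673·0.190562 = 0.268069

Final: 0.268069


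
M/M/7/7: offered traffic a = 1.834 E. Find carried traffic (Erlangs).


B(7,1.834) = 0.002214 (Erlang-B)
Carried load = a(1 − B) = 1.834·(1 − 0.002214) = 1.834·0.997786 = 1.8299 E

Final: 1.8299 Erlangs


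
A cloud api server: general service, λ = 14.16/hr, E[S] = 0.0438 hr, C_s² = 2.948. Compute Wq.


ρ = λ·E[S] = 14.16·0.0438 = 0.6202
E[S²] = E[S]²(1+C_s²) = 0.0438²·(1+2.948) = 0.007574
Wq = λ·E[S²]/(2(1−ρ)) = 14.16·0.007574/(2·0.3798) = 0.14119 hr

Final: 0.14119 hr


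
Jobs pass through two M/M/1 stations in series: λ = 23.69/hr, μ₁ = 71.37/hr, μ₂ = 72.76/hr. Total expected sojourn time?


Each node sees arrival rate λ = 23.69/hr (tandem ⇒ throughput preserved).
W₁ = 1/(μ₁−λ) = 1/(71.37−23.69) = 0.02097 hr
W₂ = 1/(μ₂−λ) = 1/(72.76−23.69) = 0.02038 hr
W_total = W₁ + W₂ = 0.02097 + 0.02038 = 0.04135 hr

Final: 0.04135 hr


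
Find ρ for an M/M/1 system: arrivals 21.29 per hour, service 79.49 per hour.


ρ = λ/μ = 21.29/79.49 = 0.2678

Final: 0.2678


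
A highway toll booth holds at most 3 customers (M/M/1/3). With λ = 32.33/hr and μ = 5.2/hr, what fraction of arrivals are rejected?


ρ = λ/μ = 32.33/5.2 = 6.2173
P_K = (1−ρ)ρ^K/(1−ρ^(K+1)) = (-5.2173·240.329500)/(1 − 1494.202449)
= -1253.872949/-1493.202449 = 0.839721

Final: 0.839721


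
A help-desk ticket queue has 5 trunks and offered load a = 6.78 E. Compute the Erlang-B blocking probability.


B(c,a) = (a^c/c!) / Σ_{k=0}^{c} a^k/k!
a^5/5! = 119.389800
Σ terms (k=0..5): 1.00000 + 6.78000 + 22.98420 + 51.94429 + 88.04557 + 119.38980 = 290.143867
B = 119.389800/290.143867 = 0.411485

Final: 0.411485


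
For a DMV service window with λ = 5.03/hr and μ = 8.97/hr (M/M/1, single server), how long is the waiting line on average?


ρ = 5.03/8.97 = 0.5608
Lq = ρ²/(1−ρ) = 0.3144/0.4392 = 0.7159

Final: 0.7159


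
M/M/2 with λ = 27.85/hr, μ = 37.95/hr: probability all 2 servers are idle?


a = λ/μ = 27.85/37.95 = 0.7339; ρ = a/c = 0.3669
Σ_{k=0}^{1} a^k/k! (terms k=0..1) = 1.00000 + 0.73386 = 1.73386
Tail: a^2/(2!(1−ρ)) = 0.53855/(2·0.6331) = 0.42535
P₀ = 1/(1.73386 + 0.42535) = 1/2.15921 = 0.463133

Final: 0.463133


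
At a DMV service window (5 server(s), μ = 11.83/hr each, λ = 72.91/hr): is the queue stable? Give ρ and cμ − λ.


Total capacity cμ = 5·11.83 = 59.15/hr
ρ = λ/(cμ) = 72.91/59.15 = 1.2326
Stable ⇔ ρ < 1: NO
Spare capacity = cμ − λ = 59.15 − 72.91 = -13.76/hr

Final: ρ = 1.2326; unstable; margin = -13.76/hr


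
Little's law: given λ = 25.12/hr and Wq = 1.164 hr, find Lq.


Lq = λWq = 25.12·1.164 = 29.2397

Final: 29.2397


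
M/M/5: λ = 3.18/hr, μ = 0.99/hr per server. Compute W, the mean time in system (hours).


a = 3.2121; ρ = 0.6424; P₀ = 0.036631
Lq = P₀·a^c·ρ/(c!(1−ρ)²) = 0.52446
Wq = Lq/λ = 0.52446/3.18 = 0.16492 hr
W = Wq + 1/μ = 0.16492 + 1.01010 = 1.17503 hr

Final: 1.17503 hr


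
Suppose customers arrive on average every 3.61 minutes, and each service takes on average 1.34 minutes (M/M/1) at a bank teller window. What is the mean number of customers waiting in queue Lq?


λ = 60/3.61 = 16.6205 /hr
μ = 60/1.34 = 44.7761 /hr
ρ = λ/μ = 16.6205/44.7761 = 0.3712
Lq = ρ²/(1−ρ) = 0.1378/0.6288 = 0.2191

Final: 0.2191


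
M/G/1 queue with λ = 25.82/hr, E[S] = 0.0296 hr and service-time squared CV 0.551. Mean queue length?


ρ = λ·E[S] = 25.82·0.0296 = 0.7643
Lq = ρ²(1+C_s²)/(2(1−ρ)) = 0.5841·(1+0.551)/(2·0.2357)
= 0.5841·1.5510/0.4715 = 1.92162

Final: 1.92162


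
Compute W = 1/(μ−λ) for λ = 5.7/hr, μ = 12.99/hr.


W = 1/(μ−λ) = 1/(12.99 − 5.7) = 1/7.29 = 0.1372 hr

Final: 0.1372 hr


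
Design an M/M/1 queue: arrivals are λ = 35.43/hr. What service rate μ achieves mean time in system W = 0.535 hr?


W = 1/(μ−λ) ⇒ μ − λ = 1/W = 1/0.535 = 1.8692
μ = λ + 1/W = 35.43 + 1.8692 = 37.2992 per hr

Final: 37.2992 /hr


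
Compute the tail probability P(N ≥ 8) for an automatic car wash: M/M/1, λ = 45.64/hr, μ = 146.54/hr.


ρ = 45.64/146.54 = 0.3115
P(N ≥ n) = ρ^n = 0.3115^8 = 0.00008854

Final: 0.00008854


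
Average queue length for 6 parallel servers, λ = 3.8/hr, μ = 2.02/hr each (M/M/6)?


a = λ/μ = 1.8812; ρ = a/6 = 0.3135
P₀ = 0.152254
Lq = P₀·a^c·ρ / (c!·(1−ρ)²) = 0.152254·44.31935·0.3135/(720·0.47124)
= 0.006235

Final: 0.006235


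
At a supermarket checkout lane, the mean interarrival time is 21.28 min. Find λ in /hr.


λ = 1/(interarrival time) in consistent units.
1 hour = 60 min, so λ = 60/21.28 = 2.8195 per hour

Final: 2.8195 /hr


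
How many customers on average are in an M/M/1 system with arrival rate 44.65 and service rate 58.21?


ρ = λ/μ = 44.65/58.21 = 0.7671
L = ρ/(1−ρ) = 0.7671/(1 − 0.7671) = 0.7671/0.2329 = 3.2928

Final: 3.2928


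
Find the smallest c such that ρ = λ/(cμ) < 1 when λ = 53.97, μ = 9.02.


Stability requires cμ > λ ⇔ c > λ/μ.
λ/μ = 53.97/9.02 = 5.9834
Minimum integer c = ⌊5.9834⌋ + 1 = 6
Check: 6·9.02 = 54.12 > 53.97, while 5·9.02 = 45.10 ≤ 53.97

Final: 6 servers


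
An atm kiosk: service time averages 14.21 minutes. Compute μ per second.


μ = 1/(service time) in consistent units.
1 second = 0.0166667 min, so μ = 0.0166667/14.21 = 0.001173 per second

Final: 0.001173 /sec


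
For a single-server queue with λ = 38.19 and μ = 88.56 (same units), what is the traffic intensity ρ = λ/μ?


ρ = λ/μ = 38.19/88.56 = 0.4312

Final: 0.4312


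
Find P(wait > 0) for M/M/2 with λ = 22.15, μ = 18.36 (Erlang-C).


a = λ/μ = 1.2064; ρ = a/2 = 0.6032
P₀ = 0.247494 (from M/M/c formula)
C(c,a) = [a^c/(c!(1−ρ))]·P₀ = [1.45547/(2·0.3968)]·0.247494
= 1.83407·0.247494 = 0.453921

Final: 0.453921


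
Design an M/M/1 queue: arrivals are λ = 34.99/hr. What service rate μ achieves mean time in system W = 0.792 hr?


W = 1/(μ−λ) ⇒ μ − λ = 1/W = 1/0.792 = 1.2626
μ = λ + 1/W = 34.99 + 1.2626 = 36.2526 per hr

Final: 36.2526 /hr


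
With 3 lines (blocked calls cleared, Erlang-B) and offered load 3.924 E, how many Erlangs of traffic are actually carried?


B(3,3.924) = 0.443755 (Erlang-B)
Carried load = a(1 − B) = 3.924·(1 − 0.443755) = 3.924·0.556245 = 2.1827 E

Final: 2.1827 Erlangs


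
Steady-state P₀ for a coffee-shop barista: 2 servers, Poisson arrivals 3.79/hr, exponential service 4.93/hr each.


a = λ/μ = 3.79/4.93 = 0.7688; ρ = a/c = 0.3844
Σ_{k=0}^{1} a^k/k! (terms k=0..1) = 1.00000 + 0.76876 = 1.76876
Tail: a^2/(2!(1−ρ)) = 0.59100/(2·0.6156) = 0.48000
P₀ = 1/(1.76876 + 0.48000) = 1/2.24876 = 0.444689

Final: 0.444689


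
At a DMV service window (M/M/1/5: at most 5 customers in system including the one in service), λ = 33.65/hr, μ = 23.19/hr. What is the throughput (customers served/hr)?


ρ = 1.4511; P_K = (1−ρ)ρ^5/(1−ρ^6) = 0.348142
λ_eff = λ(1 − P_K) = 33.65·(1 − 0.348142) = 33.65·0.651858 = 21.9350 /hr

Final: 21.9350 /hr


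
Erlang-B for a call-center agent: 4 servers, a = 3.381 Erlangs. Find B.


B(c,a) = (a^c/c!) / Σ_{k=0}^{c} a^k/k!
a^4/4! = 5.444643
Σ terms (k=0..4): 1.00000 + 3.38100 + 5.71558 + 6.44146 + 5.44464 = 21.982683
B = 5.444643/21.982683 = 0.247679

Final: 0.247679


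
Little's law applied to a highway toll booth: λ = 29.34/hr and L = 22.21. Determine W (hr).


W = L/λ = 22.21/29.34 = 0.7570 hr

Final: 0.7570 hr


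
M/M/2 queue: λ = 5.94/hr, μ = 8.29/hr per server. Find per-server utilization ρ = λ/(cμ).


ρ = λ/(cμ) = 5.94/(2·8.29) = 5.94/16.58 = 0.3583

Final: 0.3583


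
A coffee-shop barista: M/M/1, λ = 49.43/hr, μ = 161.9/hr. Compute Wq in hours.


ρ = 49.43/161.9 = 0.3053
Wq = ρ/(μ−λ) = 0.3053/(161.9 − 49.43) = 0.3053/112.47 = 0.002715 hr

Final: 0.002715 hr


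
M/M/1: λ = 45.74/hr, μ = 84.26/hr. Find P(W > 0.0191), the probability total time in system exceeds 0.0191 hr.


W ~ Exponential(μ−λ) for M/M/1.
μ − λ = 84.26 − 45.74 = 38.5200
P(W > t) = e^{−(μ−λ)t} = e^{−0.7357} = 0.479155

Final: 0.479155


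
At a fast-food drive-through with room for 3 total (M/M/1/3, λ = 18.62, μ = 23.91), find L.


ρ = 18.62/23.91 = 0.7788
L = ρ[1 − (K+1)ρ^K + Kρ^(K+1)] / [(1−ρ)(1−ρ^(K+1))]
Numerator: 0.7788·(1 − 4·0.472281 + 3·0.367790) = 0.166846
Denominator: (0.2212)·(0.632210) = 0.139874
L = 0.166846/0.139874 = 1.1928

Final: 1.1928


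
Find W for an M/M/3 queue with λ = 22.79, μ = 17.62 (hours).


a = 1.2934; ρ = 0.4311; P₀ = 0.265687
Lq = P₀·a^c·ρ/(c!(1−ρ)²) = 0.12766
Wq = Lq/λ = 0.12766/22.79 = 0.005601 hr
W = Wq + 1/μ = 0.005601 + 0.05675 = 0.06236 hr

Final: 0.06236 hr


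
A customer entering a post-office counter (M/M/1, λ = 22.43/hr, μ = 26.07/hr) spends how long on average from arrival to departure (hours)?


W = 1/(μ−λ) = 1/(26.07 − 22.43) = 1/3.64 = 0.2747 hr

Final: 0.2747 hr


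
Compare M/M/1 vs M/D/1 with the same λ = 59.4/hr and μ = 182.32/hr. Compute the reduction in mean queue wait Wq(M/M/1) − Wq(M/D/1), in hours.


ρ = 59.4/182.32 = 0.3258
Wq(M/M/1) = ρ/(μ−λ) = 0.3258/122.92 = 0.002651 hr
Wq(M/D/1) = ρ/(2(μ−λ)) = 0.001325 hr
Savings = 0.002651 − 0.001325 = 0.001325 hr

Final: 0.001325 hr


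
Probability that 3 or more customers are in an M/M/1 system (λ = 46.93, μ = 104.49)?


ρ = 46.93/104.49 = 0.4491
P(N ≥ n) = ρ^n = 0.4491^3 = 0.090600

Final: 0.090600


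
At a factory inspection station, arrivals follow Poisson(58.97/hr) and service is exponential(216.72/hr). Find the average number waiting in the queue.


ρ = 58.97/216.72 = 0.2721
Lq = ρ²/(1−ρ) = 0.07404/0.7279 = 0.1017

Final: 0.1017


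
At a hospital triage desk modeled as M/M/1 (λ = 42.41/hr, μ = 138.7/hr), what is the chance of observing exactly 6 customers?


ρ = 42.41/138.7 = 0.3058
P_n = (1−ρ)·ρ^n = (1 − 0.3058)·0.3058^6 = 0.6942·0.0008172 = 0.0005674

Final: 0.0005674


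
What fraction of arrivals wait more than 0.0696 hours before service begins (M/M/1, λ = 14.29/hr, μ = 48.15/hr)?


ρ = 14.29/48.15 = 0.2968
P(Wq > t) = ρ·e^{−(μ−λ)t} = 0.2968·e^{−2.3567}
= 0.2968·0.094736 = 0.028116

Final: 0.028116


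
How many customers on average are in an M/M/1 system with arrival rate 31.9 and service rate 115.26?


ρ = λ/μ = 31.9/115.26 = 0.2768
L = ρ/(1−ρ) = 0.2768/(1 − 0.2768) = 0.2768/0.7232 = 0.3827

Final: 0.3827


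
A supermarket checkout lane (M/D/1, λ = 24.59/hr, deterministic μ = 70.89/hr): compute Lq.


ρ = 24.59/70.89 = 0.3469
M/D/1: Lq = ρ²/(2(1−ρ)) = 0.1203/(2·0.6531) = 0.09211

Final: 0.09211


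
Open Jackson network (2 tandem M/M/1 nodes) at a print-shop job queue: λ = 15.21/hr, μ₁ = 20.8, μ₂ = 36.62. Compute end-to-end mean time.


Each node sees arrival rate λ = 15.21/hr (tandem ⇒ throughput preserved).
W₁ = 1/(μ₁−λ) = 1/(20.8−15.21) = 0.17889 hr
W₂ = 1/(μ₂−λ) = 1/(36.62−15.21) = 0.04671 hr
W_total = W₁ + W₂ = 0.17889 + 0.04671 = 0.22560 hr

Final: 0.22560 hr


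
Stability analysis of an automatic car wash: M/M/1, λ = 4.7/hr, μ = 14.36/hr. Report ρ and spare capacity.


Total capacity cμ = 1·14.36 = 14.36/hr
ρ = λ/(cμ) = 4.7/14.36 = 0.3273
Stable ⇔ ρ < 1: YES
Spare capacity = cμ − λ = 14.36 − 4.7 = 9.66/hr

Final: ρ = 0.3273; stable; margin = 9.66/hr


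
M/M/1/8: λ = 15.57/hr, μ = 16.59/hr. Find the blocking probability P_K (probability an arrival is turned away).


ρ = λ/μ = 15.57/16.59 = 0.9385
P_K = (1−ρ)ρ^K/(1−ρ^(K+1)) = (0.06148·0.601919)/(1 − 0.564911)
= 0.037008/0.435089 = 0.085058

Final: 0.085058


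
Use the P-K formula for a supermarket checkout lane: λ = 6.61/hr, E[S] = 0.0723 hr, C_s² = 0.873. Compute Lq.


ρ = λ·E[S] = 6.61·0.0723 = 0.4779
Lq = ρ²(1+C_s²)/(2(1−ρ)) = 0.2284·(1+0.873)/(2·0.5221)
= 0.2284·1.8730/1.0442 = 0.40967

Final: 0.40967


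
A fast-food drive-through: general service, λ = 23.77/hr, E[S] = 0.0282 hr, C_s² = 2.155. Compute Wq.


ρ = λ·E[S] = 23.77·0.0282 = 0.6703
E[S²] = E[S]²(1+C_s²) = 0.0282²·(1+2.155) = 0.002509
Wq = λ·E[S²]/(2(1−ρ)) = 23.77·0.002509/(2·0.3297) = 0.09045 hr

Final: 0.09045 hr


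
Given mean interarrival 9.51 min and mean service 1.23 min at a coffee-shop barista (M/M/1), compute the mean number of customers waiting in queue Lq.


λ = 60/9.51 = 6.3091 /hr
μ = 60/1.23 = 48.7805 /hr
ρ = λ/μ = 6.3091/48.7805 = 0.1293
Lq = ρ²/(1−ρ) = 0.01673/0.8707 = 0.01921

Final: 0.01921


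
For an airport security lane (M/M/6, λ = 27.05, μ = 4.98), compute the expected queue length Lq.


a = λ/μ = 5.4317; ρ = a/6 = 0.9053
P₀ = 0.001999
Lq = P₀·a^c·ρ / (c!·(1−ρ)²) = 0.001999·25681.92422·0.9053/(720·0.008970)
= 7.19700

Final: 7.19700


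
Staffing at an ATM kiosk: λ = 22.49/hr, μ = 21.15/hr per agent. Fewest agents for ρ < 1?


Stability requires cμ > λ ⇔ c > λ/μ.
λ/μ = 22.49/21.15 = 1.0634
Minimum integer c = ⌊1.0634⌋ + 1 = 2
Check: 2·21.15 = 42.30 > 22.49, while 1·21.15 = 21.15 ≤ 22.49

Final: 2 servers


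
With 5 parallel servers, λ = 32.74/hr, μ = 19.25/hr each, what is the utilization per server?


ρ = λ/(cμ) = 32.74/(5·19.25) = 32.74/96.25 = 0.3402

Final: 0.3402


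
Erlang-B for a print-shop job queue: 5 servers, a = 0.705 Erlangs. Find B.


B(c,a) = (a^c/c!) / Σ_{k=0}^{c} a^k/k!
a^5/5! = 0.001451
Σ terms (k=0..5): 1.00000 + 0.70500 + 0.24851 + 0.05840 + 0.01029 + 0.001451 = 2.023657
B = 0.001451/2.023657 = 0.0007172

Final: 0.0007172


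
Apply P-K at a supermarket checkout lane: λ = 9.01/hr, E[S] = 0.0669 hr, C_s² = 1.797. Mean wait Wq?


ρ = λ·E[S] = 9.01·0.0669 = 0.6028
E[S²] = E[S]²(1+C_s²) = 0.0669²·(1+1.797) = 0.012518
Wq = λ·E[S²]/(2(1−ρ)) = 9.01·0.012518/(2·0.3972) = 0.14197 hr

Final: 0.14197 hr


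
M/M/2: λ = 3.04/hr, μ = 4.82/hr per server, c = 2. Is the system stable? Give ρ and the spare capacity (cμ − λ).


Total capacity cμ = 2·4.82 = 9.64/hr
ρ = λ/(cμ) = 3.04/9.64 = 0.3154
Stable ⇔ ρ < 1: YES
Spare capacity = cμ − λ = 9.64 − 3.04 = 6.60/hr

Final: ρ = 0.3154; stable; margin = 6.60/hr


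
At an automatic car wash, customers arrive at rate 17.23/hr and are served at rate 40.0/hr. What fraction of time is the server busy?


ρ = λ/μ = 17.23/40.0 = 0.4308

Final: 0.4308


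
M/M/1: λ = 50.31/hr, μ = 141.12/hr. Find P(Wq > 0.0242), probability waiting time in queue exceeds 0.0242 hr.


ρ = 50.31/141.12 = 0.3565
P(Wq > t) = ρ·e^{−(μ−λ)t} = 0.3565·e^{−2.1976}
= 0.3565·0.111069 = 0.039597

Final: 0.039597


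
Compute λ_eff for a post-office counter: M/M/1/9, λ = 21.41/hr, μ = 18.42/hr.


ρ = 1.1623; P_K = (1−ρ)ρ^9/(1−ρ^10) = 0.179549
λ_eff = λ(1 − P_K) = 21.41·(1 − 0.179549) = 21.41·0.820451 = 17.5659 /hr

Final: 17.5659 /hr


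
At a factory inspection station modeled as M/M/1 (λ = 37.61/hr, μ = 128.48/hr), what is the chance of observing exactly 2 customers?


ρ = 37.61/128.48 = 0.2927
P_n = (1−ρ)·ρ^n = (1 − 0.2927)·0.2927^2 = 0.7073·0.085691 = 0.060607

Final: 0.060607


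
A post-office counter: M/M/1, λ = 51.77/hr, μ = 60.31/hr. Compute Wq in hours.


ρ = 51.77/60.31 = 0.8584
Wq = ρ/(μ−λ) = 0.8584/(60.31 − 51.77) = 0.8584/8.54 = 0.1005 hr

Final: 0.1005 hr


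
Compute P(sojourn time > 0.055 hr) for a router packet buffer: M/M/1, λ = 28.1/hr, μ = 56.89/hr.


W ~ Exponential(μ−λ) for M/M/1.
μ − λ = 56.89 − 28.1 = 28.7900
P(W > t) = e^{−(μ−λ)t} = e^{−1.5835} = 0.205266

Final: 0.205266
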